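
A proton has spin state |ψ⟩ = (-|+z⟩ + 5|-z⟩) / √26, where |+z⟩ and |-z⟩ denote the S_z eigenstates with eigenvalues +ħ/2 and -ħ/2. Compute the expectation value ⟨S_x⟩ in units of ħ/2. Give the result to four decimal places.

⟨σ_x⟩ = 2 Re(a* b)/(|a|²+|b|²) with a = -1, b = 5.
a* b = -5, so ⟨σ_x⟩ = -10/26.
⟨S_x⟩ = (ħ/2)·⟨σ_x⟩.

-0.3846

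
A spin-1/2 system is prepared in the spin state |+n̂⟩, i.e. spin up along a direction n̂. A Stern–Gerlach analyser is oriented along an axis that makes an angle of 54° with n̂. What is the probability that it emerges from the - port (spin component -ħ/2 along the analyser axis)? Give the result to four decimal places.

For spin-½, the probability of finding spin-up along an axis at angle θ to the initial spin direction is cos²(θ/2); spin-down is sin²(θ/2).
θ = 54°, so P = sin²(27°) ≈ 0.2061.

0.2061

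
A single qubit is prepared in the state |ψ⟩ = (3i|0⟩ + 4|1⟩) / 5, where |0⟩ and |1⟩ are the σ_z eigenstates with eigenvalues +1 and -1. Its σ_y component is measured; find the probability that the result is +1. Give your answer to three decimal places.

0.020

|+y⟩ = (|0⟩ + i|1⟩)/√2, so ⟨+y|ψ⟩ = (-i) / (√2·5).
P = |-i|² / 50 = 1/50.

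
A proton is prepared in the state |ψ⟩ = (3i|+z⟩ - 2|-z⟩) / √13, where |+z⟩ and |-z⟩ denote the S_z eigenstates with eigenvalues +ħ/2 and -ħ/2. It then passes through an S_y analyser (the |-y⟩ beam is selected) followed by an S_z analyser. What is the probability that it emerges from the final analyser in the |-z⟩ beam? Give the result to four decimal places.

0.0192

First analyser (S_y): P(|-y⟩) = |⟨-y|ψ⟩|² = 1/26.
After stage 1 the state is |-y⟩; P(|-z⟩) = |⟨-z|-y⟩|² = 1/2.
Joint probability = 1/26 × 1/2 = 0.0192.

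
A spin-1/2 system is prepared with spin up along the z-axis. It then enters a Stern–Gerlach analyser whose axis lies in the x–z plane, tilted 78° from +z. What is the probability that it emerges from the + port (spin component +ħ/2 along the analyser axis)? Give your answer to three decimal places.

For spin-½, the probability of finding spin-up along an axis at angle θ to the initial spin direction is cos²(θ/2); spin-down is sin²(θ/2).
θ = 78°, so P = cos²(39°) ≈ 0.604.

0.604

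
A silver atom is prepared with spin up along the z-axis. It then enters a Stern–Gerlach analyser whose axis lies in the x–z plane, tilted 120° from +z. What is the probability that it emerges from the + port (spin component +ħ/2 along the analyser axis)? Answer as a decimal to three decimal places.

0.250

For spin-½, the probability of finding spin-up along an axis at angle θ to the initial spin direction is cos²(θ/2); spin-down is sin²(θ/2).
θ = 120°, so P = cos²(60°) ≈ 0.250.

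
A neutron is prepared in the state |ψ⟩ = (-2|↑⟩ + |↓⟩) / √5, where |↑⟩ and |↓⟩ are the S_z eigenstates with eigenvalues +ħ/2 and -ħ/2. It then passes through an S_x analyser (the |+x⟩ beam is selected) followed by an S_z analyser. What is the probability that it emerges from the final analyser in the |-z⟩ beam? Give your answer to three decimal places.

0.050

First analyser (S_x): P(|+x⟩) = |⟨+x|ψ⟩|² = 1/10.
After stage 1 the state is |+x⟩; P(|-z⟩) = |⟨-z|+x⟩|² = 1/2.
Joint probability = 1/10 × 1/2 = 0.050.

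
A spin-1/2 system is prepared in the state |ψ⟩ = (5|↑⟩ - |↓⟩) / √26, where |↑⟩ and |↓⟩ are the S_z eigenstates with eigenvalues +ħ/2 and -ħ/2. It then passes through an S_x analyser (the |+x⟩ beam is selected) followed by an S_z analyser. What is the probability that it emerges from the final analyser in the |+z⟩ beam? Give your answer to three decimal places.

0.154

First analyser (S_x): P(|+x⟩) = |⟨+x|ψ⟩|² = 16/52.
After stage 1 the state is |+x⟩; P(|+z⟩) = |⟨+z|+x⟩|² = 1/2.
Joint probability = 16/52 × 1/2 = 0.154.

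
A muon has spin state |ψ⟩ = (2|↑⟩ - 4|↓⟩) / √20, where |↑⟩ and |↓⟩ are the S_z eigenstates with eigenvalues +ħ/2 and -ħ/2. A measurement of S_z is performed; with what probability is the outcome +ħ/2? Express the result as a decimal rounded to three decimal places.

The +ħ/2 outcome corresponds to |↑⟩. Its amplitude in |ψ⟩ is 2/√20.
P = |2|² / 20 = 4/20.

0.200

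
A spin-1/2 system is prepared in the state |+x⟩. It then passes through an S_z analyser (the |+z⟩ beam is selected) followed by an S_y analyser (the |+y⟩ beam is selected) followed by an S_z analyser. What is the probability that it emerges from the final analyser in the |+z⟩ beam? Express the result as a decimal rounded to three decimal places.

0.125

First analyser (S_z): from |+x⟩, P(|+z⟩) = 1/2.
After stage 1 the state is |+z⟩; P(|+y⟩) = |⟨+y|+z⟩|² = 1/2.
After stage 2 the state is |+y⟩; P(|+z⟩) = |⟨+z|+y⟩|² = 1/2.
Joint probability = 1/2 × 1/2 × 1/2 = 0.125.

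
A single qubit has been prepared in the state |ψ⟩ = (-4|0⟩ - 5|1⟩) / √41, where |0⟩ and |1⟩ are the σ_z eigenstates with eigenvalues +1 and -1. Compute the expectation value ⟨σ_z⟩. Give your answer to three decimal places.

-0.220

⟨σ_z⟩ = |a|² - |b|² divided by |a|²+|b|², with a, b the |0⟩, |1⟩ amplitudes.
= (16 - 25)/41 = -9/41.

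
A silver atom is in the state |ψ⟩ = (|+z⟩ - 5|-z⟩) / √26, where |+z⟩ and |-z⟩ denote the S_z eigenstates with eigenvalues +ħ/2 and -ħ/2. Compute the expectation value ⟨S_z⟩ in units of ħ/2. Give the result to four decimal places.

-0.9231

⟨σ_z⟩ = |a|² - |b|² divided by |a|²+|b|², with a, b the |+z⟩, |-z⟩ amplitudes.
= (1 - 25)/26 = -24/26.
⟨S_z⟩ = (ħ/2)·⟨σ_z⟩.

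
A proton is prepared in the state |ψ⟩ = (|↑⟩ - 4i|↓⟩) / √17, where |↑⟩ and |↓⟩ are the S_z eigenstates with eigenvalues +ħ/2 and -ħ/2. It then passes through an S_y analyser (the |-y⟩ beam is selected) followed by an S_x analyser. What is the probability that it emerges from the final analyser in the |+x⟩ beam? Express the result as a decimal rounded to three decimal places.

First analyser (S_y): P(|-y⟩) = |⟨-y|ψ⟩|² = 25/34.
After stage 1 the state is |-y⟩; P(|+x⟩) = |⟨+x|-y⟩|² = 1/2.
Joint probability = 25/34 × 1/2 = 0.368.

0.368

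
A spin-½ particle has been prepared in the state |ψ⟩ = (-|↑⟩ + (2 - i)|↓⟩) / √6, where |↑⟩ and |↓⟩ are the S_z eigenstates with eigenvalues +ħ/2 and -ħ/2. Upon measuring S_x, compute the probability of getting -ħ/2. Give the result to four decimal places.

|-x⟩ = (|↑⟩ - |↓⟩)/√2, so ⟨-x|ψ⟩ = (-3 + i) / (√2·√6).
P = |-3 + i|² / 12 = 10/12.

0.8333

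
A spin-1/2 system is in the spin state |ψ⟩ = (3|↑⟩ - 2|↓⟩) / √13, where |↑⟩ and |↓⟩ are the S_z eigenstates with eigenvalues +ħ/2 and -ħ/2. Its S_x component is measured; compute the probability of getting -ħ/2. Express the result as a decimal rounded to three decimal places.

0.962

|-x⟩ = (|↑⟩ - |↓⟩)/√2, so ⟨-x|ψ⟩ = (5) / (√2·√13).
P = |5|² / 26 = 25/26.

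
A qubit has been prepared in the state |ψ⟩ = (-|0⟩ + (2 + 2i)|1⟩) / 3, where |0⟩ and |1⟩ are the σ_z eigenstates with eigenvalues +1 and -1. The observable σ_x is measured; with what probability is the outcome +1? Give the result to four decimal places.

0.2778

|+x⟩ = (|0⟩ + |1⟩)/√2, so ⟨+x|ψ⟩ = (1 + 2i) / (√2·3).
P = |1 + 2i|² / 18 = 5/18.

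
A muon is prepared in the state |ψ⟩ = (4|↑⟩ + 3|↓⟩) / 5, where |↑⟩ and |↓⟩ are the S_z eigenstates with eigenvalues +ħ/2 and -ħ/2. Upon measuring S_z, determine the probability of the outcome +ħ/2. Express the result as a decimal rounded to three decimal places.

0.640

The +ħ/2 outcome corresponds to |↑⟩. Its amplitude in |ψ⟩ is 4/5.
P = |4|² / 25 = 16/25.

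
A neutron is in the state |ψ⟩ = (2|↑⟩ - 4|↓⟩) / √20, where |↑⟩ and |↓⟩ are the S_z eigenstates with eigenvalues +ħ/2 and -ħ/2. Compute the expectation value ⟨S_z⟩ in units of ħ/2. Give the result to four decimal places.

-0.6000

⟨σ_z⟩ = |a|² - |b|² divided by |a|²+|b|², with a, b the |↑⟩, |↓⟩ amplitudes.
= (4 - 16)/20 = -12/20.
⟨S_z⟩ = (ħ/2)·⟨σ_z⟩.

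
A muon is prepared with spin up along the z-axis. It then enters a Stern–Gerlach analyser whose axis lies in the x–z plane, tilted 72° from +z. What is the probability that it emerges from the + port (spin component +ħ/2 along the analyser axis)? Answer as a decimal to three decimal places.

For spin-½, the probability of finding spin-up along an axis at angle θ to the initial spin direction is cos²(θ/2); spin-down is sin²(θ/2).
θ = 72°, so P = cos²(36°) ≈ 0.655.

0.655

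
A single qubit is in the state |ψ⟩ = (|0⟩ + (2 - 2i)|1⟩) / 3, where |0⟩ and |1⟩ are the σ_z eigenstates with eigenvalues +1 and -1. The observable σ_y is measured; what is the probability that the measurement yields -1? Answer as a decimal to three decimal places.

0.722

|-y⟩ = (|0⟩ - i|1⟩)/√2, so ⟨-y|ψ⟩ = (3 + 2i) / (√2·3).
P = |3 + 2i|² / 18 = 13/18.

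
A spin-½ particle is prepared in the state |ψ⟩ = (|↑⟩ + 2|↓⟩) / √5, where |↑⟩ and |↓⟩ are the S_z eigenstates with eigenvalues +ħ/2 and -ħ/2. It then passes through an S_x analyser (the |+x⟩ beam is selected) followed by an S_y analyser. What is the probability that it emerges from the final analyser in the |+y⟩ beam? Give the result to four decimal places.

First analyser (S_x): P(|+x⟩) = |⟨+x|ψ⟩|² = 9/10.
After stage 1 the state is |+x⟩; P(|+y⟩) = |⟨+y|+x⟩|² = 1/2.
Joint probability = 9/10 × 1/2 = 0.4500.

0.4500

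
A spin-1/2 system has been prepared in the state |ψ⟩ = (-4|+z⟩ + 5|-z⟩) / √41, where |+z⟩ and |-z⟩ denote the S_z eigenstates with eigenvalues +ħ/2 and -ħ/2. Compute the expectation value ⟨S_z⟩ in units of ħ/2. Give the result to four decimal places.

⟨σ_z⟩ = |a|² - |b|² divided by |a|²+|b|², with a, b the |+z⟩, |-z⟩ amplitudes.
= (16 - 25)/41 = -9/41.
⟨S_z⟩ = (ħ/2)·⟨σ_z⟩.

-0.2195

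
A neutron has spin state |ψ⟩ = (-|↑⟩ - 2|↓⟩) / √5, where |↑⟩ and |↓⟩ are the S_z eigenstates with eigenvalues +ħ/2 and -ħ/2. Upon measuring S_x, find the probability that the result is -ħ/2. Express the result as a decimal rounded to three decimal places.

0.100

|-x⟩ = (|↑⟩ - |↓⟩)/√2, so ⟨-x|ψ⟩ = (1) / (√2·√5).
P = |1|² / 10 = 1/10.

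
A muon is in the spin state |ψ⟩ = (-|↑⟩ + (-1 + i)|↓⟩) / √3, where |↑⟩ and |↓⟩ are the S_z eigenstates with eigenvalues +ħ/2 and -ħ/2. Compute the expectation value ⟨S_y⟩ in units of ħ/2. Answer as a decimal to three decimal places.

-0.667

⟨σ_y⟩ = 2 Im(a* b)/(|a|²+|b|²) with a = -1, b = (-1 + i).
a* b = (1 - i), so ⟨σ_y⟩ = -2/3.
⟨S_y⟩ = (ħ/2)·⟨σ_y⟩.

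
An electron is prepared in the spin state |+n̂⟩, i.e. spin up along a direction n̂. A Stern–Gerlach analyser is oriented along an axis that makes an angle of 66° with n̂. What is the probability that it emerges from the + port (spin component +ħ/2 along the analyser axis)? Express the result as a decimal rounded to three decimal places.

For spin-½, the probability of finding spin-up along an axis at angle θ to the initial spin direction is cos²(θ/2); spin-down is sin²(θ/2).
θ = 66°, so P = cos²(33°) ≈ 0.703.

0.703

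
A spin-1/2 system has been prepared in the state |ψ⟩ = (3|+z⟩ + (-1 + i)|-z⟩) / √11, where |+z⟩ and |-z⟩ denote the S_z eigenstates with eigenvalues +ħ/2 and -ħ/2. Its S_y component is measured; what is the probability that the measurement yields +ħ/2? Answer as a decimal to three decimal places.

0.773

|+y⟩ = (|+z⟩ + i|-z⟩)/√2, so ⟨+y|ψ⟩ = (4 + i) / (√2·√11).
P = |4 + i|² / 22 = 17/22.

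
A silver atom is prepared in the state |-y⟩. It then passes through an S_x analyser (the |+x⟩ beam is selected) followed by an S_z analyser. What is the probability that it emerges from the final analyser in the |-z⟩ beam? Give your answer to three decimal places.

0.250

First analyser (S_x): from |-y⟩, P(|+x⟩) = 1/2.
After stage 1 the state is |+x⟩; P(|-z⟩) = |⟨-z|+x⟩|² = 1/2.
Joint probability = 1/2 × 1/2 = 0.250.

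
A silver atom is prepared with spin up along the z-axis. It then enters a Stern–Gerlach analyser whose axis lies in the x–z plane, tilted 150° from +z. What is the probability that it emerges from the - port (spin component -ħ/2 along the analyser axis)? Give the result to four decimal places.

For spin-½, the probability of finding spin-up along an axis at angle θ to the initial spin direction is cos²(θ/2); spin-down is sin²(θ/2).
θ = 150°, so P = sin²(75°) ≈ 0.9330.

0.9330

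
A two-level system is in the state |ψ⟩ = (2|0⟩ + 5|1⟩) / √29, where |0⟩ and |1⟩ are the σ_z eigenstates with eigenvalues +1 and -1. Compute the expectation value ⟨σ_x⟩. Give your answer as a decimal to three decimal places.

⟨σ_x⟩ = 2 Re(a* b)/(|a|²+|b|²) with a = 2, b = 5.
a* b = 10, so ⟨σ_x⟩ = 20/29.

0.690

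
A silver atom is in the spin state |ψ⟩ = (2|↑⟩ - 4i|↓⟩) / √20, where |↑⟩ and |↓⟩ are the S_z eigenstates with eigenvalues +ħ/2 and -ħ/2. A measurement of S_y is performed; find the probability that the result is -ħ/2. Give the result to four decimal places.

0.9000

|-y⟩ = (|↑⟩ - i|↓⟩)/√2, so ⟨-y|ψ⟩ = (6) / (√2·√20).
P = |6|² / 40 = 36/40.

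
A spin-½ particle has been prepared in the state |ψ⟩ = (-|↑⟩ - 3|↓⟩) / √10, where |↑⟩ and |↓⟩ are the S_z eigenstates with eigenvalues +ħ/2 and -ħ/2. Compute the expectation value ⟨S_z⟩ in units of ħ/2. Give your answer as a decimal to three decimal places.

⟨σ_z⟩ = |a|² - |b|² divided by |a|²+|b|², with a, b the |↑⟩, |↓⟩ amplitudes.
= (1 - 9)/10 = -8/10.
⟨S_z⟩ = (ħ/2)·⟨σ_z⟩.

-0.800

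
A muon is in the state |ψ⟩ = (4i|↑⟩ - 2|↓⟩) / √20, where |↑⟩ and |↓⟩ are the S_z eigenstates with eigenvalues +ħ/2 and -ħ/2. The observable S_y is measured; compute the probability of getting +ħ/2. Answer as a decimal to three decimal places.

|+y⟩ = (|↑⟩ + i|↓⟩)/√2, so ⟨+y|ψ⟩ = (6i) / (√2·√20).
P = |6i|² / 40 = 36/40.

0.900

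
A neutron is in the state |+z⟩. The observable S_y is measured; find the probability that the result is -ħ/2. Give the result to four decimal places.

In the S_z basis, |+z⟩ = |+z⟩ and |-y⟩ = (|+z⟩ - i|-z⟩)/√2.
|⟨-y|+z⟩|² = 1/2.

0.5000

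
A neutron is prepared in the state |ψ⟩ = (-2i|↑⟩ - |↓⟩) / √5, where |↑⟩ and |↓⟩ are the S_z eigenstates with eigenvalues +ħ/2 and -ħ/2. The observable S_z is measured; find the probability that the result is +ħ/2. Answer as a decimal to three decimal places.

The +ħ/2 outcome corresponds to |↑⟩. Its amplitude in |ψ⟩ is -2i/√5.
P = |-2i|² / 5 = 4/5.

0.800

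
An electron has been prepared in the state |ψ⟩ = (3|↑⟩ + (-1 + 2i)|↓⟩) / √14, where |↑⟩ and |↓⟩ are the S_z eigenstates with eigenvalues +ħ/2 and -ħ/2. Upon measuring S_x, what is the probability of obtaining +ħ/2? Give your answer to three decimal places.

0.286

|+x⟩ = (|↑⟩ + |↓⟩)/√2, so ⟨+x|ψ⟩ = (2 + 2i) / (√2·√14).
P = |2 + 2i|² / 28 = 8/28.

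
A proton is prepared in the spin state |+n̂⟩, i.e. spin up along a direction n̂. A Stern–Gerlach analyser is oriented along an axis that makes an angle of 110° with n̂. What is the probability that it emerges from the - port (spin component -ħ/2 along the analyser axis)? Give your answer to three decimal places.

0.671

For spin-½, the probability of finding spin-up along an axis at angle θ to the initial spin direction is cos²(θ/2); spin-down is sin²(θ/2).
θ = 110°, so P = sin²(55°) ≈ 0.671.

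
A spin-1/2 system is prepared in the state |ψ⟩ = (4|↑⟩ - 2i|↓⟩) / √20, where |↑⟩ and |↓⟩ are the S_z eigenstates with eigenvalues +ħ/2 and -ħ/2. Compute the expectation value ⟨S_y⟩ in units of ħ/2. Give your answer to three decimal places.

-0.800

⟨σ_y⟩ = 2 Im(a* b)/(|a|²+|b|²) with a = 4, b = -2i.
a* b = -8i, so ⟨σ_y⟩ = -16/20.
⟨S_y⟩ = (ħ/2)·⟨σ_y⟩.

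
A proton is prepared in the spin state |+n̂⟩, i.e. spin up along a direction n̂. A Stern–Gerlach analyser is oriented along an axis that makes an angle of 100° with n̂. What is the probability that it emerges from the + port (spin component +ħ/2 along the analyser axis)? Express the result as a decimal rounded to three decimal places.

For spin-½, the probability of finding spin-up along an axis at angle θ to the initial spin direction is cos²(θ/2); spin-down is sin²(θ/2).
θ = 100°, so P = cos²(50°) ≈ 0.413.

0.413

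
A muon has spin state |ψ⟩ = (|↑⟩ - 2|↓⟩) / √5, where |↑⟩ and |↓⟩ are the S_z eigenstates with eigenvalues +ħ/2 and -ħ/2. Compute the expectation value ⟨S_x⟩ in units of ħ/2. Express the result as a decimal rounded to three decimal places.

-0.800

⟨σ_x⟩ = 2 Re(a* b)/(|a|²+|b|²) with a = 1, b = -2.
a* b = -2, so ⟨σ_x⟩ = -4/5.
⟨S_x⟩ = (ħ/2)·⟨σ_x⟩.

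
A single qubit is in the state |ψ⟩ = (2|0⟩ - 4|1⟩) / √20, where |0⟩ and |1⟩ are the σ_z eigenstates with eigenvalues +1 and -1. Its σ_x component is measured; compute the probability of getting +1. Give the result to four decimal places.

|+x⟩ = (|0⟩ + |1⟩)/√2, so ⟨+x|ψ⟩ = (-2) / (√2·√20).
P = |-2|² / 40 = 4/40.

0.1000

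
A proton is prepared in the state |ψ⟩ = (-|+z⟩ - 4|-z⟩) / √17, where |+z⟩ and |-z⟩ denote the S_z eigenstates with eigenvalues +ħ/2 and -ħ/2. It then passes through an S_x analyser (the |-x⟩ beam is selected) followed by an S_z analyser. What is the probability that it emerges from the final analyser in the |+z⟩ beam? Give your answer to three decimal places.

0.132

First analyser (S_x): P(|-x⟩) = |⟨-x|ψ⟩|² = 9/34.
After stage 1 the state is |-x⟩; P(|+z⟩) = |⟨+z|-x⟩|² = 1/2.
Joint probability = 9/34 × 1/2 = 0.132.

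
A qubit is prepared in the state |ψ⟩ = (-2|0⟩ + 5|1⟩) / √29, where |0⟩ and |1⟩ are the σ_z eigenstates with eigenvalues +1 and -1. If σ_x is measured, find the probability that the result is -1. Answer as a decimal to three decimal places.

|-x⟩ = (|0⟩ - |1⟩)/√2, so ⟨-x|ψ⟩ = (-7) / (√2·√29).
P = |-7|² / 58 = 49/58.

0.845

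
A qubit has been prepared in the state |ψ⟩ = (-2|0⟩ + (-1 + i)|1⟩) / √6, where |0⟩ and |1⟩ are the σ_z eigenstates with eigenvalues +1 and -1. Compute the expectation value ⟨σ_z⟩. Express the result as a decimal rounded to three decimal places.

0.333

⟨σ_z⟩ = |a|² - |b|² divided by |a|²+|b|², with a, b the |0⟩, |1⟩ amplitudes.
= (4 - 2)/6 = 2/6.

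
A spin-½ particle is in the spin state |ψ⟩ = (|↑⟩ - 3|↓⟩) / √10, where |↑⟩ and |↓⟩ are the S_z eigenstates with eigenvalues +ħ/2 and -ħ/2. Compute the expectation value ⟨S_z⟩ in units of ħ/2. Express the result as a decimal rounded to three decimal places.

-0.800

⟨σ_z⟩ = |a|² - |b|² divided by |a|²+|b|², with a, b the |↑⟩, |↓⟩ amplitudes.
= (1 - 9)/10 = -8/10.
⟨S_z⟩ = (ħ/2)·⟨σ_z⟩.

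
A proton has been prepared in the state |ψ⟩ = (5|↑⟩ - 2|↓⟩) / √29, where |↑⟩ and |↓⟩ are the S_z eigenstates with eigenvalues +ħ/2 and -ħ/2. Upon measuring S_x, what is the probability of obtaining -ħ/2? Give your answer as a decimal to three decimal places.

0.845

|-x⟩ = (|↑⟩ - |↓⟩)/√2, so ⟨-x|ψ⟩ = (7) / (√2·√29).
P = |7|² / 58 = 49/58.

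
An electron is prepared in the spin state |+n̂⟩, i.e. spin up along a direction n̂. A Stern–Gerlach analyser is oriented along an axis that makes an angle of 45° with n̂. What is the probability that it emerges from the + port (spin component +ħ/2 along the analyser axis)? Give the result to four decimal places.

0.8536

For spin-½, the probability of finding spin-up along an axis at angle θ to the initial spin direction is cos²(θ/2); spin-down is sin²(θ/2).
θ = 45°, so P = cos²(22.5°) ≈ 0.8536.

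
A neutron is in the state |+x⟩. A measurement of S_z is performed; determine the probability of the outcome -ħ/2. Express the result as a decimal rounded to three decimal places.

In the S_z basis, |+x⟩ = (|↑⟩ + |↓⟩)/√2 and |-z⟩ = |↓⟩.
|⟨-z|+x⟩|² = 1/2.

0.500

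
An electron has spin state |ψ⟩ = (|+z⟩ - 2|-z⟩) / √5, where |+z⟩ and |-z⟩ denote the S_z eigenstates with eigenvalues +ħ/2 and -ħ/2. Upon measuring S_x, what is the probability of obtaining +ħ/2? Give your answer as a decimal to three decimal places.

0.100

|+x⟩ = (|+z⟩ + |-z⟩)/√2, so ⟨+x|ψ⟩ = (-1) / (√2·√5).
P = |-1|² / 10 = 1/10.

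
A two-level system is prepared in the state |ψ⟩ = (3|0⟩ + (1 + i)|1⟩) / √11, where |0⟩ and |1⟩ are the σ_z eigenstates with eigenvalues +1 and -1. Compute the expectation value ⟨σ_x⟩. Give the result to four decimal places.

⟨σ_x⟩ = 2 Re(a* b)/(|a|²+|b|²) with a = 3, b = (1 + i).
a* b = (3 + 3i), so ⟨σ_x⟩ = 6/11.

0.5455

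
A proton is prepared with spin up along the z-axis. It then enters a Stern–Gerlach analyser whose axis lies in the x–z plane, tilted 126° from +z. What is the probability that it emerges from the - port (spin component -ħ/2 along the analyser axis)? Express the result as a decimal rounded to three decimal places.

For spin-½, the probability of finding spin-up along an axis at angle θ to the initial spin direction is cos²(θ/2); spin-down is sin²(θ/2).
θ = 126°, so P = sin²(63°) ≈ 0.794.

0.794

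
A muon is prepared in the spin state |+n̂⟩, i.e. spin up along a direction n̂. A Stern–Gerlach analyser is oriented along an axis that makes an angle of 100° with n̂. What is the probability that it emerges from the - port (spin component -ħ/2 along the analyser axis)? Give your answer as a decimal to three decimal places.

0.587

For spin-½, the probability of finding spin-up along an axis at angle θ to the initial spin direction is cos²(θ/2); spin-down is sin²(θ/2).
θ = 100°, so P = sin²(50°) ≈ 0.587.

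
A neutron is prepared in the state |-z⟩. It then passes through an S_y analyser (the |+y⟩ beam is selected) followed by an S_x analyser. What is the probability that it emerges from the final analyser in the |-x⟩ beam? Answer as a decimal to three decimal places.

First analyser (S_y): from |-z⟩, P(|+y⟩) = 1/2.
After stage 1 the state is |+y⟩; P(|-x⟩) = |⟨-x|+y⟩|² = 1/2.
Joint probability = 1/2 × 1/2 = 0.250.

0.250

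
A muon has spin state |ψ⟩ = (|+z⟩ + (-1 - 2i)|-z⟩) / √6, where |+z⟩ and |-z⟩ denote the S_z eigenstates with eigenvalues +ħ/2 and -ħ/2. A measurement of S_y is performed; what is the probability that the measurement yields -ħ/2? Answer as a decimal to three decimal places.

|-y⟩ = (|+z⟩ - i|-z⟩)/√2, so ⟨-y|ψ⟩ = (3 - i) / (√2·√6).
P = |3 - i|² / 12 = 10/12.

0.833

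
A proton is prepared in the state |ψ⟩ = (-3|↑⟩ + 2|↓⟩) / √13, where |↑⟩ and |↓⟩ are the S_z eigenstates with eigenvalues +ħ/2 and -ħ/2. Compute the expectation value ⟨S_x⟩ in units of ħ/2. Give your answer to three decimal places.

-0.923

⟨σ_x⟩ = 2 Re(a* b)/(|a|²+|b|²) with a = -3, b = 2.
a* b = -6, so ⟨σ_x⟩ = -12/13.
⟨S_x⟩ = (ħ/2)·⟨σ_x⟩.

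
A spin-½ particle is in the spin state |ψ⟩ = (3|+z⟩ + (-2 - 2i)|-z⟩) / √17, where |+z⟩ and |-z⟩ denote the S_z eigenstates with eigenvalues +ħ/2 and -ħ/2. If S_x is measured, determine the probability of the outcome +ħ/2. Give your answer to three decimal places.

0.147

|+x⟩ = (|+z⟩ + |-z⟩)/√2, so ⟨+x|ψ⟩ = (1 - 2i) / (√2·√17).
P = |1 - 2i|² / 34 = 5/34.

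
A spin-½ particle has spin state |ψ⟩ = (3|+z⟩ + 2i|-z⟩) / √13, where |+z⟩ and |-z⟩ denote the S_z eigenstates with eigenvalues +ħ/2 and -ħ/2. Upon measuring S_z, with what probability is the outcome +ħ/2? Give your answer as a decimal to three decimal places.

The +ħ/2 outcome corresponds to |+z⟩. Its amplitude in |ψ⟩ is 3/√13.
P = |3|² / 13 = 9/13.

0.692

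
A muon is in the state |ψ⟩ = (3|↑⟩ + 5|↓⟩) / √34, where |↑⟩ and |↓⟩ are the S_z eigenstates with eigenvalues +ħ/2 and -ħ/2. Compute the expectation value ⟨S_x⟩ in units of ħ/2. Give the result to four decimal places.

⟨σ_x⟩ = 2 Re(a* b)/(|a|²+|b|²) with a = 3, b = 5.
a* b = 15, so ⟨σ_x⟩ = 30/34.
⟨S_x⟩ = (ħ/2)·⟨σ_x⟩.

0.8824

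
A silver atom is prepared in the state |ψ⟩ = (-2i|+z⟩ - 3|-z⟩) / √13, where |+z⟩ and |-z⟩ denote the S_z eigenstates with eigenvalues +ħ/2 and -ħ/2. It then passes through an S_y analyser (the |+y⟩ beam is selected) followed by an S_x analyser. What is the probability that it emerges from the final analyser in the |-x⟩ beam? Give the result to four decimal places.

First analyser (S_y): P(|+y⟩) = |⟨+y|ψ⟩|² = 1/26.
After stage 1 the state is |+y⟩; P(|-x⟩) = |⟨-x|+y⟩|² = 1/2.
Joint probability = 1/26 × 1/2 = 0.0192.

0.0192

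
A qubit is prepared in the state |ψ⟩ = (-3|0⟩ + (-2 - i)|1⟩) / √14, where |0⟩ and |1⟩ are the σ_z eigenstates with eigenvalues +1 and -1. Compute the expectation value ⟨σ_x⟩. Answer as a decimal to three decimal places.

⟨σ_x⟩ = 2 Re(a* b)/(|a|²+|b|²) with a = -3, b = (-2 - i).
a* b = (6 + 3i), so ⟨σ_x⟩ = 12/14.

0.857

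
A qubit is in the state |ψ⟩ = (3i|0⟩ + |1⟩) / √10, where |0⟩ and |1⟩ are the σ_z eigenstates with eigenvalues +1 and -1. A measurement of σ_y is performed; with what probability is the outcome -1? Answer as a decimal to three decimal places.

|-y⟩ = (|0⟩ - i|1⟩)/√2, so ⟨-y|ψ⟩ = (4i) / (√2·√10).
P = |4i|² / 20 = 16/20.

0.800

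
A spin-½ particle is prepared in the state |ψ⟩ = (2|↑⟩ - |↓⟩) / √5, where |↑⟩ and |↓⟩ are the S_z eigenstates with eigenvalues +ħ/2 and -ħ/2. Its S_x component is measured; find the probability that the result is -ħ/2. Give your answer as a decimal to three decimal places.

0.900

|-x⟩ = (|↑⟩ - |↓⟩)/√2, so ⟨-x|ψ⟩ = (3) / (√2·√5).
P = |3|² / 10 = 9/10.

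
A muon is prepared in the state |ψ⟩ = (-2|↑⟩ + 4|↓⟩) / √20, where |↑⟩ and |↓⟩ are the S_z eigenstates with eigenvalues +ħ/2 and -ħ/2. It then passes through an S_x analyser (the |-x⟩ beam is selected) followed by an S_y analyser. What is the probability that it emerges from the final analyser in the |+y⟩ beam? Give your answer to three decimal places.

0.450

First analyser (S_x): P(|-x⟩) = |⟨-x|ψ⟩|² = 36/40.
After stage 1 the state is |-x⟩; P(|+y⟩) = |⟨+y|-x⟩|² = 1/2.
Joint probability = 36/40 × 1/2 = 0.450.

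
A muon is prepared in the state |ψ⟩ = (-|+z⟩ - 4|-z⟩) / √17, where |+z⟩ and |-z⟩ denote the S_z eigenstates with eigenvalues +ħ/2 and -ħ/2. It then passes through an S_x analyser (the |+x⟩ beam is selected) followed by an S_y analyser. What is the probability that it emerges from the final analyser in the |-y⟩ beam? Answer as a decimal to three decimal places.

First analyser (S_x): P(|+x⟩) = |⟨+x|ψ⟩|² = 25/34.
After stage 1 the state is |+x⟩; P(|-y⟩) = |⟨-y|+x⟩|² = 1/2.
Joint probability = 25/34 × 1/2 = 0.368.

0.368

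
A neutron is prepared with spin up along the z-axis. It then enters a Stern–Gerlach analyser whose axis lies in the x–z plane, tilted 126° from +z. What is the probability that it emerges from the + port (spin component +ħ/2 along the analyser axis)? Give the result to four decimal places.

For spin-½, the probability of finding spin-up along an axis at angle θ to the initial spin direction is cos²(θ/2); spin-down is sin²(θ/2).
θ = 126°, so P = cos²(63°) ≈ 0.2061.

0.2061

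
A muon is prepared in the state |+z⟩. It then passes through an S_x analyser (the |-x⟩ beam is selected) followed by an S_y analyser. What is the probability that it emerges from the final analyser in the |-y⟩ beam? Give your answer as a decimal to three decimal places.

First analyser (S_x): from |+z⟩, P(|-x⟩) = 1/2.
After stage 1 the state is |-x⟩; P(|-y⟩) = |⟨-y|-x⟩|² = 1/2.
Joint probability = 1/2 × 1/2 = 0.250.

0.250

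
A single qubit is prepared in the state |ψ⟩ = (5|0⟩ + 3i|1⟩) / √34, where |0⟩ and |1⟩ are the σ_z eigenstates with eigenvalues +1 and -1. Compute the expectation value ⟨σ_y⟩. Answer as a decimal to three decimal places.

0.882

⟨σ_y⟩ = 2 Im(a* b)/(|a|²+|b|²) with a = 5, b = 3i.
a* b = 15i, so ⟨σ_y⟩ = 30/34.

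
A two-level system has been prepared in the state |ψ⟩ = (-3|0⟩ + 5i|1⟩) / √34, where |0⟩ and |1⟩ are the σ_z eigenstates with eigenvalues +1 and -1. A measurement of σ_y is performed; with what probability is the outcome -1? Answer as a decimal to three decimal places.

|-y⟩ = (|0⟩ - i|1⟩)/√2, so ⟨-y|ψ⟩ = (-8) / (√2·√34).
P = |-8|² / 68 = 64/68.

0.941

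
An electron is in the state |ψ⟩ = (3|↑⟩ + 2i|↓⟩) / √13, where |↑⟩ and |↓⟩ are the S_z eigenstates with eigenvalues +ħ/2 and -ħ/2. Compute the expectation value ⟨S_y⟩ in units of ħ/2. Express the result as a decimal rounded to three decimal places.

⟨σ_y⟩ = 2 Im(a* b)/(|a|²+|b|²) with a = 3, b = 2i.
a* b = 6i, so ⟨σ_y⟩ = 12/13.
⟨S_y⟩ = (ħ/2)·⟨σ_y⟩.

0.923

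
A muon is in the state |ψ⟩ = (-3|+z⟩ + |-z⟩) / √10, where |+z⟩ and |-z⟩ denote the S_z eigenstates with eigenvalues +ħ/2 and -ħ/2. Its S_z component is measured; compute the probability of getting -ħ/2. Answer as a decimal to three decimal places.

The -ħ/2 outcome corresponds to |-z⟩. Its amplitude in |ψ⟩ is 1/√10.
P = |1|² / 10 = 1/10.

0.100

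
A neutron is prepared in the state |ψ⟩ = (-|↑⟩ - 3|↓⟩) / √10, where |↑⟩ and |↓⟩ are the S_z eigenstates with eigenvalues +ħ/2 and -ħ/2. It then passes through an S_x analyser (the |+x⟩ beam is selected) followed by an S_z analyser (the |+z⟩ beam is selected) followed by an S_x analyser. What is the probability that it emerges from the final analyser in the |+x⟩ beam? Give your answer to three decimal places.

First analyser (S_x): P(|+x⟩) = |⟨+x|ψ⟩|² = 16/20.
After stage 1 the state is |+x⟩; P(|+z⟩) = |⟨+z|+x⟩|² = 1/2.
After stage 2 the state is |+z⟩; P(|+x⟩) = |⟨+x|+z⟩|² = 1/2.
Joint probability = 16/20 × 1/2 × 1/2 = 0.200.

0.200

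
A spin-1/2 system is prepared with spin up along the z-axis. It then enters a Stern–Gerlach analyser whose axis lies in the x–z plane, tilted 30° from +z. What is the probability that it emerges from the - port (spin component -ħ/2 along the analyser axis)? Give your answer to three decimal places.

For spin-½, the probability of finding spin-up along an axis at angle θ to the initial spin direction is cos²(θ/2); spin-down is sin²(θ/2).
θ = 30°, so P = sin²(15°) ≈ 0.067.

0.067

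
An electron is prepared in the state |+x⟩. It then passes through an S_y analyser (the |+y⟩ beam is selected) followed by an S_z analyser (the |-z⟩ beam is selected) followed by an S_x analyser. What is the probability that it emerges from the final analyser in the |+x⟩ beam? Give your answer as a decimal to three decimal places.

0.125

First analyser (S_y): from |+x⟩, P(|+y⟩) = 1/2.
After stage 1 the state is |+y⟩; P(|-z⟩) = |⟨-z|+y⟩|² = 1/2.
After stage 2 the state is |-z⟩; P(|+x⟩) = |⟨+x|-z⟩|² = 1/2.
Joint probability = 1/2 × 1/2 × 1/2 = 0.125.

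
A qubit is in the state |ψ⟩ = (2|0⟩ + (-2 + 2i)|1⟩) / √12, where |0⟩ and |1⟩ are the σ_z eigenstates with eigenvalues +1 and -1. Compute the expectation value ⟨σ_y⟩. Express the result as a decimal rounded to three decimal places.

⟨σ_y⟩ = 2 Im(a* b)/(|a|²+|b|²) with a = 2, b = (-2 + 2i).
a* b = (-4 + 4i), so ⟨σ_y⟩ = 8/12.

0.667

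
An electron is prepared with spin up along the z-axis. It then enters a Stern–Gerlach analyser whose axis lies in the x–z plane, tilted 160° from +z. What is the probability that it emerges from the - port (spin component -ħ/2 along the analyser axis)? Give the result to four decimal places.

For spin-½, the probability of finding spin-up along an axis at angle θ to the initial spin direction is cos²(θ/2); spin-down is sin²(θ/2).
θ = 160°, so P = sin²(80°) ≈ 0.9698.

0.9698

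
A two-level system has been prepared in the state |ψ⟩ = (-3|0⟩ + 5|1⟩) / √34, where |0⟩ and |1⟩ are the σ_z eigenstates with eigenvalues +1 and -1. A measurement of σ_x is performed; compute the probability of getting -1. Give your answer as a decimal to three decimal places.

0.941

|-x⟩ = (|0⟩ - |1⟩)/√2, so ⟨-x|ψ⟩ = (-8) / (√2·√34).
P = |-8|² / 68 = 64/68.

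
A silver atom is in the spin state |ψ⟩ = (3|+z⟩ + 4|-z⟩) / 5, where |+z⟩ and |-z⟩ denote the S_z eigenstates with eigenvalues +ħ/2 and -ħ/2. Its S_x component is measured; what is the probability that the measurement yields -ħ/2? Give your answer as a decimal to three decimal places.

0.020

|-x⟩ = (|+z⟩ - |-z⟩)/√2, so ⟨-x|ψ⟩ = (-1) / (√2·5).
P = |-1|² / 50 = 1/50.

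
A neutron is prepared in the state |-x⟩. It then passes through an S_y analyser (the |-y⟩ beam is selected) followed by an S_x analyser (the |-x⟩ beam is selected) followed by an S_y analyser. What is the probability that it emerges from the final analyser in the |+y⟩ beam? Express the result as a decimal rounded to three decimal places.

First analyser (S_y): from |-x⟩, P(|-y⟩) = 1/2.
After stage 1 the state is |-y⟩; P(|-x⟩) = |⟨-x|-y⟩|² = 1/2.
After stage 2 the state is |-x⟩; P(|+y⟩) = |⟨+y|-x⟩|² = 1/2.
Joint probability = 1/2 × 1/2 × 1/2 = 0.125.

0.125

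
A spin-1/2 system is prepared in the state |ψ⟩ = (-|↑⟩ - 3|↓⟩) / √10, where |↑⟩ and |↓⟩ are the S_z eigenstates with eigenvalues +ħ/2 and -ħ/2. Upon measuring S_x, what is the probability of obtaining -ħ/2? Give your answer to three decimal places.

0.200

|-x⟩ = (|↑⟩ - |↓⟩)/√2, so ⟨-x|ψ⟩ = (2) / (√2·√10).
P = |2|² / 20 = 4/20.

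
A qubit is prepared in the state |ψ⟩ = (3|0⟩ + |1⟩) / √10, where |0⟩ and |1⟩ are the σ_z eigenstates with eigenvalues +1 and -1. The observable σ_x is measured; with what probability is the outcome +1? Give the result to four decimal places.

|+x⟩ = (|0⟩ + |1⟩)/√2, so ⟨+x|ψ⟩ = (4) / (√2·√10).
P = |4|² / 20 = 16/20.

0.8000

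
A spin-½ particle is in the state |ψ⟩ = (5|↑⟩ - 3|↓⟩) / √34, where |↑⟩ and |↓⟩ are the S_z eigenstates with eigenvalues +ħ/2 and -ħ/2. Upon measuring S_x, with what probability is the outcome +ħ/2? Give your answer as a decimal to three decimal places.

|+x⟩ = (|↑⟩ + |↓⟩)/√2, so ⟨+x|ψ⟩ = (2) / (√2·√34).
P = |2|² / 68 = 4/68.

0.059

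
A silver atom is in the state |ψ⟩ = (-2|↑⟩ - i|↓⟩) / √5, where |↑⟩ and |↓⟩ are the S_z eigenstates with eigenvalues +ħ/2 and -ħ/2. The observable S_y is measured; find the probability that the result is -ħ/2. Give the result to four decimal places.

|-y⟩ = (|↑⟩ - i|↓⟩)/√2, so ⟨-y|ψ⟩ = (-1) / (√2·√5).
P = |-1|² / 10 = 1/10.

0.1000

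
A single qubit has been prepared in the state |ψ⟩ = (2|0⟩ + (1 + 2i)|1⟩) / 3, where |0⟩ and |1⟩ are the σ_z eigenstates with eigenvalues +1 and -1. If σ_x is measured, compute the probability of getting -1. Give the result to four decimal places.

0.2778

|-x⟩ = (|0⟩ - |1⟩)/√2, so ⟨-x|ψ⟩ = (1 - 2i) / (√2·3).
P = |1 - 2i|² / 18 = 5/18.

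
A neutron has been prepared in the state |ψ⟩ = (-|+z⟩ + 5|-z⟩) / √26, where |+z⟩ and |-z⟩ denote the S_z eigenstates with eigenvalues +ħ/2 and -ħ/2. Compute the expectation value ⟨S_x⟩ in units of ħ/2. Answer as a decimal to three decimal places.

-0.385

⟨σ_x⟩ = 2 Re(a* b)/(|a|²+|b|²) with a = -1, b = 5.
a* b = -5, so ⟨σ_x⟩ = -10/26.
⟨S_x⟩ = (ħ/2)·⟨σ_x⟩.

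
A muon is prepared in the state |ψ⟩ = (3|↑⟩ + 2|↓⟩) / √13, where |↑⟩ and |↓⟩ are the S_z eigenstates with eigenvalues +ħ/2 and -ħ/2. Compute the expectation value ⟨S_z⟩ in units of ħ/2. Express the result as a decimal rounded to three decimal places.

0.385

⟨σ_z⟩ = |a|² - |b|² divided by |a|²+|b|², with a, b the |↑⟩, |↓⟩ amplitudes.
= (9 - 4)/13 = 5/13.
⟨S_z⟩ = (ħ/2)·⟨σ_z⟩.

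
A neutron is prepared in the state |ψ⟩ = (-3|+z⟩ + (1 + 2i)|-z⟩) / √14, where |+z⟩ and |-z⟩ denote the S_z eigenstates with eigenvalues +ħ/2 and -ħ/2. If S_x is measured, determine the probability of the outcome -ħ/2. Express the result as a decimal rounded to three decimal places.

0.714

|-x⟩ = (|+z⟩ - |-z⟩)/√2, so ⟨-x|ψ⟩ = (-4 - 2i) / (√2·√14).
P = |-4 - 2i|² / 28 = 20/28.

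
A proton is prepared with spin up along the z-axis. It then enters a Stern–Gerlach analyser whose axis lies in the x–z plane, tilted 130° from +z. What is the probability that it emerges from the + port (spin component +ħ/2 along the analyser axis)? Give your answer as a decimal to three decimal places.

0.179

For spin-½, the probability of finding spin-up along an axis at angle θ to the initial spin direction is cos²(θ/2); spin-down is sin²(θ/2).
θ = 130°, so P = cos²(65°) ≈ 0.179.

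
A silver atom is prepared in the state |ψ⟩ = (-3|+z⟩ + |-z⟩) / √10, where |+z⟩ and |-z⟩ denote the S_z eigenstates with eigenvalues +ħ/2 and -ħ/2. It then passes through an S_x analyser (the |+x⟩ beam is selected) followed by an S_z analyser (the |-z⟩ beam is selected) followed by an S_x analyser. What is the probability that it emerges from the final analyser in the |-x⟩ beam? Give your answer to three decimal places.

0.050

First analyser (S_x): P(|+x⟩) = |⟨+x|ψ⟩|² = 4/20.
After stage 1 the state is |+x⟩; P(|-z⟩) = |⟨-z|+x⟩|² = 1/2.
After stage 2 the state is |-z⟩; P(|-x⟩) = |⟨-x|-z⟩|² = 1/2.
Joint probability = 4/20 × 1/2 × 1/2 = 0.050.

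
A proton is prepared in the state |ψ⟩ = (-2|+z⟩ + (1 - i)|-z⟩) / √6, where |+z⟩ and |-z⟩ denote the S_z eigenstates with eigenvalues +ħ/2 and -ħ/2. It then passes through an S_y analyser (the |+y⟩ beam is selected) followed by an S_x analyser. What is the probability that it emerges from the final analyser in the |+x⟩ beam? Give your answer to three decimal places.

First analyser (S_y): P(|+y⟩) = |⟨+y|ψ⟩|² = 10/12.
After stage 1 the state is |+y⟩; P(|+x⟩) = |⟨+x|+y⟩|² = 1/2.
Joint probability = 10/12 × 1/2 = 0.417.

0.417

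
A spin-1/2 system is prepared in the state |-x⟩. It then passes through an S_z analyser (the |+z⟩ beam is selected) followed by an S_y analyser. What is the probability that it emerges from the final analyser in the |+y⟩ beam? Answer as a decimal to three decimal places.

0.250

First analyser (S_z): from |-x⟩, P(|+z⟩) = 1/2.
After stage 1 the state is |+z⟩; P(|+y⟩) = |⟨+y|+z⟩|² = 1/2.
Joint probability = 1/2 × 1/2 = 0.250.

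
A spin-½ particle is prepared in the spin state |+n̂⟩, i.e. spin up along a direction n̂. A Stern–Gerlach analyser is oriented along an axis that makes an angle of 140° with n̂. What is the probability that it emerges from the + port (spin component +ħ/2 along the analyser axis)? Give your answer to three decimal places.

0.117

For spin-½, the probability of finding spin-up along an axis at angle θ to the initial spin direction is cos²(θ/2); spin-down is sin²(θ/2).
θ = 140°, so P = cos²(70°) ≈ 0.117.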